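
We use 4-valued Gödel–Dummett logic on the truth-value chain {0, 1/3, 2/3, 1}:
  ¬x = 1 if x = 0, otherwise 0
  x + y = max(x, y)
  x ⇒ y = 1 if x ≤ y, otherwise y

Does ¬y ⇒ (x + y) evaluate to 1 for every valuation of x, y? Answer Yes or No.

No

Counterexample: take x = 0, y = 0.
¬y = ¬0 = 1
x + y = 0 + 0 = 0
¬y ⇒ (x + y) = 1 ⇒ 0 = 0
This gives 0 ≠ 1.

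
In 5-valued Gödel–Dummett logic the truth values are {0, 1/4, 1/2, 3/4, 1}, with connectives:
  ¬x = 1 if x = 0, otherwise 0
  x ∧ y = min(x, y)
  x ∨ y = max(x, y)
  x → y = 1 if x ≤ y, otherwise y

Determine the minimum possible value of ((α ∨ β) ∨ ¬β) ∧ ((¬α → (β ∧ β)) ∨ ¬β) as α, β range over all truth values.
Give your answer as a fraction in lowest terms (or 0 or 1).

1/4

Take α = 0, β = 1/4:
α ∨ β = 0 ∨ 1/4 = 1/4
¬β = ¬1/4 = 0
(α ∨ β) ∨ ¬β = 1/4 ∨ 0 = 1/4
¬α = ¬0 = 1
β ∧ β = 1/4 ∧ 1/4 = 1/4
¬α → (β ∧ β) = 1 → 1/4 = 1/4
¬β = ¬1/4 = 0
(¬α → (β ∧ β)) ∨ ¬β = 1/4 ∨ 0 = 1/4
((α ∨ β) ∨ ¬β) ∧ ((¬α → (β ∧ β)) ∨ ¬β) = 1/4 ∧ 1/4 = 1/4
No assignment yields a value below 1/4, so this is the minimum.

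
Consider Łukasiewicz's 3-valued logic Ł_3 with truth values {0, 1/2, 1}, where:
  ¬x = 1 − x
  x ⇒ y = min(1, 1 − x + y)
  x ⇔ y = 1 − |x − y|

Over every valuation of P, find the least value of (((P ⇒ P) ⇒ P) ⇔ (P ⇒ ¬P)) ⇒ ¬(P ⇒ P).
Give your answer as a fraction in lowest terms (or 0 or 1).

1/2

Take P = 1/2:
P ⇒ P = 1/2 ⇒ 1/2 = 1
(P ⇒ P) ⇒ P = 1 ⇒ 1/2 = 1/2
¬P = ¬1/2 = 1/2
P ⇒ ¬P = 1/2 ⇒ 1/2 = 1
((P ⇒ P) ⇒ P) ⇔ (P ⇒ ¬P) = 1/2 ⇔ 1 = 1/2
P ⇒ P = 1/2 ⇒ 1/2 = 1
¬(P ⇒ P) = ¬1 = 0
(((P ⇒ P) ⇒ P) ⇔ (P ⇒ ¬P)) ⇒ ¬(P ⇒ P) = 1/2 ⇒ 0 = 1/2
No assignment yields a value below 1/2, so this is the minimum.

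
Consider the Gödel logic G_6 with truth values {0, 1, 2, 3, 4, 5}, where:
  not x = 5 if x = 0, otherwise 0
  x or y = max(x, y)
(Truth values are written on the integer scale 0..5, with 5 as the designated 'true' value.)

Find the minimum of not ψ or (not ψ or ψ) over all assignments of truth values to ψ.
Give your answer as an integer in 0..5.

1

Take ψ = 1:
not ψ = not 1 = 0
not ψ = not 1 = 0
not ψ or ψ = 0 or 1 = 1
not ψ or (not ψ or ψ) = 0 or 1 = 1
No assignment yields a value below 1, so this is the minimum.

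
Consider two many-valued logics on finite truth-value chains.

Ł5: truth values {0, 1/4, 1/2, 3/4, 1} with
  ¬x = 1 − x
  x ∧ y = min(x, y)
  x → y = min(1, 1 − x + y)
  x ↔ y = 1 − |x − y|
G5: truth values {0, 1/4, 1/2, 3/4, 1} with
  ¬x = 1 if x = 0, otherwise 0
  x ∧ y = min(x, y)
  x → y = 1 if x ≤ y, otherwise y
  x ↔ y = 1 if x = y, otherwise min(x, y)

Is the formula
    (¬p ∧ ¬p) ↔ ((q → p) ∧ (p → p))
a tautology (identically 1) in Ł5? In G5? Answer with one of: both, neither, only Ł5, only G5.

neither

In Ł5: at p = 0, q = 1/4 the value is 3/4 — not a tautology.
In G5: at p = 0, q = 1/4 the value is 0 — not a tautology.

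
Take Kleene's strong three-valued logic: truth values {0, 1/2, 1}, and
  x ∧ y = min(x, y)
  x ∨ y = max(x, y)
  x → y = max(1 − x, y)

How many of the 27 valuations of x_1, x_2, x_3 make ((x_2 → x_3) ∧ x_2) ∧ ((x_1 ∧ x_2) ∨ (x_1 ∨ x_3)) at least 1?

3

value 1: 3 assignments (counts)
value 1/2: 11 assignments
value 0: 13 assignments
So 3 of the 27 assignments meet the threshold.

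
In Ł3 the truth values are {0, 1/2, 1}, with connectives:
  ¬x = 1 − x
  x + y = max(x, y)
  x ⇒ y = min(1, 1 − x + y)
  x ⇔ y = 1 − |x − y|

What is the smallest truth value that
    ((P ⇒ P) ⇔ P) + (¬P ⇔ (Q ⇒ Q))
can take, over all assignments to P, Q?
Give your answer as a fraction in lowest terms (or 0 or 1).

1/2

Take P = 1/2, Q = 0:
P ⇒ P = 1/2 ⇒ 1/2 = 1
(P ⇒ P) ⇔ P = 1 ⇔ 1/2 = 1/2
¬P = ¬1/2 = 1/2
Q ⇒ Q = 0 ⇒ 0 = 1
¬P ⇔ (Q ⇒ Q) = 1/2 ⇔ 1 = 1/2
((P ⇒ P) ⇔ P) + (¬P ⇔ (Q ⇒ Q)) = 1/2 + 1/2 = 1/2
No assignment yields a value below 1/2, so this is the minimum.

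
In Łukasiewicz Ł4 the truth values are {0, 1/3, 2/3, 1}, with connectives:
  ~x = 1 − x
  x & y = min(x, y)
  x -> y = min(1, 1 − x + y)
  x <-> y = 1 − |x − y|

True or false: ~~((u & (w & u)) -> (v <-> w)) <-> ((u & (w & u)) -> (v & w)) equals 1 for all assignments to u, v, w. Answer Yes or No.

Counterexample: take u = 1/3, v = 0, w = 1/3.
w & u = 1/3 & 1/3 = 1/3
u & (w & u) = 1/3 & 1/3 = 1/3
v <-> w = 0 <-> 1/3 = 2/3
(u & (w & u)) -> (v <-> w) = 1/3 -> 2/3 = 1
~((u & (w & u)) -> (v <-> w)) = ~1 = 0
~~((u & (w & u)) -> (v <-> w)) = ~0 = 1
w & u = 1/3 & 1/3 = 1/3
u & (w & u) = 1/3 & 1/3 = 1/3
v & w = 0 & 1/3 = 0
(u & (w & u)) -> (v & w) = 1/3 -> 0 = 2/3
~~((u & (w & u)) -> (v <-> w)) <-> ((u & (w & u)) -> (v & w)) = 1 <-> 2/3 = 2/3
This gives 2/3 ≠ 1.

No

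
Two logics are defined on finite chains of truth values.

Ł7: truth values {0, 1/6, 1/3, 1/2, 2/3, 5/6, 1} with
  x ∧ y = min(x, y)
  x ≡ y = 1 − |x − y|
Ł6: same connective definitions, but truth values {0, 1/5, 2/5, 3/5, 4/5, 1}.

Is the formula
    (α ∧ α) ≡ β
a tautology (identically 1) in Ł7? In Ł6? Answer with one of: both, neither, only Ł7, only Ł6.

In Ł7: at α = 0, β = 1/6 the value is 5/6 — not a tautology.
In Ł6: at α = 0, β = 1/5 the value is 4/5 — not a tautology.

neither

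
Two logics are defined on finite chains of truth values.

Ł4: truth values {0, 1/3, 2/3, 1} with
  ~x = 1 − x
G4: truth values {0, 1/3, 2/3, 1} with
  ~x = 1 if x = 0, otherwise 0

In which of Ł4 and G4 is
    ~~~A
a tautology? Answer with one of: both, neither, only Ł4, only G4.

neither

In Ł4: at A = 1/3 the value is 2/3 — not a tautology.
In G4: at A = 1/3 the value is 0 — not a tautology.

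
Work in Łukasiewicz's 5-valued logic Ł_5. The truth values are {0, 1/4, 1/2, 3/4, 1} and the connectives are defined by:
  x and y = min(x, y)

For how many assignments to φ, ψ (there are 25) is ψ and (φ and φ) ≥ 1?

value 1: 1 assignment (counts)
value 3/4: 3 assignments
value 1/2: 5 assignments
value 1/4: 7 assignments
value 0: 9 assignments
So 1 of the 25 assignments meets the threshold.

1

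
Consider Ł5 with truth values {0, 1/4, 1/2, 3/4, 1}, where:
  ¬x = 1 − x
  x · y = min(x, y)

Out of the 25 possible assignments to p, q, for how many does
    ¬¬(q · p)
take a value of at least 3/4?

4

value 1: 1 assignment (counts)
value 3/4: 3 assignments (counts)
value 1/2: 5 assignments
value 1/4: 7 assignments
value 0: 9 assignments
So 4 of the 25 assignments meet the threshold.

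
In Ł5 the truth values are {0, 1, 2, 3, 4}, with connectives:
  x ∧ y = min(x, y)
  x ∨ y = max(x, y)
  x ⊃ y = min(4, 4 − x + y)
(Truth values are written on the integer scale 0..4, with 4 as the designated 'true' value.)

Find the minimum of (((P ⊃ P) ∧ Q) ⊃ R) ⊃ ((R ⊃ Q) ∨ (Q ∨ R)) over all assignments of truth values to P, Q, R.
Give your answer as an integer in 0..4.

2

Take P = 0, Q = 0, R = 2:
P ⊃ P = 0 ⊃ 0 = 4
(P ⊃ P) ∧ Q = 4 ∧ 0 = 0
((P ⊃ P) ∧ Q) ⊃ R = 0 ⊃ 2 = 4
R ⊃ Q = 2 ⊃ 0 = 2
Q ∨ R = 0 ∨ 2 = 2
(R ⊃ Q) ∨ (Q ∨ R) = 2 ∨ 2 = 2
(((P ⊃ P) ∧ Q) ⊃ R) ⊃ ((R ⊃ Q) ∨ (Q ∨ R)) = 4 ⊃ 2 = 2
No assignment yields a value below 2, so this is the minimum.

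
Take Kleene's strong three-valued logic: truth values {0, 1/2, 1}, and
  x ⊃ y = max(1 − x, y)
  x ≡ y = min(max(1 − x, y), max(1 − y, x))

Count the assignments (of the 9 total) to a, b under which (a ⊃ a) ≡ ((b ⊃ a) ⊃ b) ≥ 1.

a = 0, b = 0 ↦ 0  <
a = 0, b = 1/2 ↦ 1/2  <
a = 0, b = 1 ↦ 1  ≥
a = 1/2, b = 0 ↦ 1/2  <
a = 1/2, b = 1/2 ↦ 1/2  <
a = 1/2, b = 1 ↦ 1/2  <
a = 1, b = 0 ↦ 0  <
a = 1, b = 1/2 ↦ 1/2  <
a = 1, b = 1 ↦ 1  ≥
So 2 of the 9 assignments meet the threshold.

2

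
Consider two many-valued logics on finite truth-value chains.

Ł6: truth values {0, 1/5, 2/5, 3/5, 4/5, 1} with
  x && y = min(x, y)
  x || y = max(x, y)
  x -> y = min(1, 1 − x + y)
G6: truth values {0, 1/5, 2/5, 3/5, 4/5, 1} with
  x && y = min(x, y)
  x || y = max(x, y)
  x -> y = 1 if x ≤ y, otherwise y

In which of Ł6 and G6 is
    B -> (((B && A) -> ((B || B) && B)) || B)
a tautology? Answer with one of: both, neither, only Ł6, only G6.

both

In Ł6: every assignment gives 1 — tautology.
In G6: every assignment gives 1 — tautology.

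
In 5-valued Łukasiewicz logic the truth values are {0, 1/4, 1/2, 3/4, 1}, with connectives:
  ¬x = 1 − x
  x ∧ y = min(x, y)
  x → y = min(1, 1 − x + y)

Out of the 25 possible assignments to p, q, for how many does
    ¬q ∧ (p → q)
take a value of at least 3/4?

5

value 1: 1 assignment (counts)
value 3/4: 4 assignments (counts)
value 1/2: 7 assignments
value 1/4: 7 assignments
value 0: 6 assignments
So 5 of the 25 assignments meet the threshold.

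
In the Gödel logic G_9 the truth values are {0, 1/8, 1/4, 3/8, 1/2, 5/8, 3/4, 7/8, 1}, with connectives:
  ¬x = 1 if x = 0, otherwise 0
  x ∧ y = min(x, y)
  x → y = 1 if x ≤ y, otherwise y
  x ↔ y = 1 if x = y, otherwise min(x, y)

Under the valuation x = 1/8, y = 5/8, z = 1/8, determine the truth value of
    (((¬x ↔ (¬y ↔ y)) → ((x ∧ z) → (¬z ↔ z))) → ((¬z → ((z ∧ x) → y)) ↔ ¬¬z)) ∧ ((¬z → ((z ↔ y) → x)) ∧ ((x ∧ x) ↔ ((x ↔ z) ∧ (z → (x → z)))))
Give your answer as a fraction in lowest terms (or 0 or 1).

¬x = ¬1/8 = 0
¬y = ¬5/8 = 0
¬y ↔ y = 0 ↔ 5/8 = 0
¬x ↔ (¬y ↔ y) = 0 ↔ 0 = 1
x ∧ z = 1/8 ∧ 1/8 = 1/8
¬z = ¬1/8 = 0
¬z ↔ z = 0 ↔ 1/8 = 0
(x ∧ z) → (¬z ↔ z) = 1/8 → 0 = 0
(¬x ↔ (¬y ↔ y)) → ((x ∧ z) → (¬z ↔ z)) = 1 → 0 = 0
¬z = ¬1/8 = 0
z ∧ x = 1/8 ∧ 1/8 = 1/8
(z ∧ x) → y = 1/8 → 5/8 = 1
¬z → ((z ∧ x) → y) = 0 → 1 = 1
¬z = ¬1/8 = 0
¬¬z = ¬0 = 1
(¬z → ((z ∧ x) → y)) ↔ ¬¬z = 1 ↔ 1 = 1
((¬x ↔ (¬y ↔ y)) → ((x ∧ z) → (¬z ↔ z))) → ((¬z → ((z ∧ x) → y)) ↔ ¬¬z) = 0 → 1 = 1
¬z = ¬1/8 = 0
z ↔ y = 1/8 ↔ 5/8 = 1/8
(z ↔ y) → x = 1/8 → 1/8 = 1
¬z → ((z ↔ y) → x) = 0 → 1 = 1
x ∧ x = 1/8 ∧ 1/8 = 1/8
x ↔ z = 1/8 ↔ 1/8 = 1
x → z = 1/8 → 1/8 = 1
z → (x → z) = 1/8 → 1 = 1
(x ↔ z) ∧ (z → (x → z)) = 1 ∧ 1 = 1
(x ∧ x) ↔ ((x ↔ z) ∧ (z → (x → z))) = 1/8 ↔ 1 = 1/8
(¬z → ((z ↔ y) → x)) ∧ ((x ∧ x) ↔ ((x ↔ z) ∧ (z → (x → z)))) = 1 ∧ 1/8 = 1/8
(((¬x ↔ (¬y ↔ y)) → ((x ∧ z) → (¬z ↔ z))) → ((¬z → ((z ∧ x) → y)) ↔ ¬¬z)) ∧ ((¬z → ((z ↔ y) → x)) ∧ ((x ∧ x) ↔ ((x ↔ z) ∧ (z → (x → z))))) = 1 ∧ 1/8 = 1/8

1/8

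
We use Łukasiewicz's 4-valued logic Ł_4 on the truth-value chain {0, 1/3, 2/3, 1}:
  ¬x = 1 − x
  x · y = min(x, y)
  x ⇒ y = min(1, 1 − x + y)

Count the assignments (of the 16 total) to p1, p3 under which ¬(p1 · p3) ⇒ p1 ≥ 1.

7

p1 = 0, p3 = 0 ↦ 0  <
p1 = 0, p3 = 1/3 ↦ 0  <
p1 = 0, p3 = 2/3 ↦ 0  <
p1 = 0, p3 = 1 ↦ 0  <
p1 = 1/3, p3 = 0 ↦ 1/3  <
p1 = 1/3, p3 = 1/3 ↦ 2/3  <
p1 = 1/3, p3 = 2/3 ↦ 2/3  <
p1 = 1/3, p3 = 1 ↦ 2/3  <
p1 = 2/3, p3 = 0 ↦ 2/3  <
p1 = 2/3, p3 = 1/3 ↦ 1  ≥
p1 = 2/3, p3 = 2/3 ↦ 1  ≥
p1 = 2/3, p3 = 1 ↦ 1  ≥
p1 = 1, p3 = 0 ↦ 1  ≥
p1 = 1, p3 = 1/3 ↦ 1  ≥
p1 = 1, p3 = 2/3 ↦ 1  ≥
p1 = 1, p3 = 1 ↦ 1  ≥
So 7 of the 16 assignments meet the threshold.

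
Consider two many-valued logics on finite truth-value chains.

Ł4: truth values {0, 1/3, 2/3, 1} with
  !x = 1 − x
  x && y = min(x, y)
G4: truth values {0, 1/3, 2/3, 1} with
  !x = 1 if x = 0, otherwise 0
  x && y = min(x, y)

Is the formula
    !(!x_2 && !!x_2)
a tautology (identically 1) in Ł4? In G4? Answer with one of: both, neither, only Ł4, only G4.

only G4

In Ł4: at x_2 = 1/3 the value is 2/3 — not a tautology.
In G4: every assignment gives 1 — tautology.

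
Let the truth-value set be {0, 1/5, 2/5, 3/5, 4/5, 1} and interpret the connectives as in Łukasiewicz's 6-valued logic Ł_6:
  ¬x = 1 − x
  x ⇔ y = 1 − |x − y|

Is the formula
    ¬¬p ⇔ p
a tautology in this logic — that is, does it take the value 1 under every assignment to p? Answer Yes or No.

p = 0 ↦ 1
p = 1/5 ↦ 1
p = 2/5 ↦ 1
p = 3/5 ↦ 1
p = 4/5 ↦ 1
p = 1 ↦ 1
Every assignment gives a value ≥ 1.

Yes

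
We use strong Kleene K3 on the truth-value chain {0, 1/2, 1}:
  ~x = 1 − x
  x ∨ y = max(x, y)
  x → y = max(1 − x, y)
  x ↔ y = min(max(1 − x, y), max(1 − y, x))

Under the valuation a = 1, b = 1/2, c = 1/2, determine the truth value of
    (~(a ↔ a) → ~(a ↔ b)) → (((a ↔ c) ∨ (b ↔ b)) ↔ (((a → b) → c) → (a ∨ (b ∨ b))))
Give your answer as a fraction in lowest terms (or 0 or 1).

1/2

a ↔ a = 1 ↔ 1 = 1
~(a ↔ a) = ~1 = 0
a ↔ b = 1 ↔ 1/2 = 1/2
~(a ↔ b) = ~1/2 = 1/2
~(a ↔ a) → ~(a ↔ b) = 0 → 1/2 = 1
a ↔ c = 1 ↔ 1/2 = 1/2
b ↔ b = 1/2 ↔ 1/2 = 1/2
(a ↔ c) ∨ (b ↔ b) = 1/2 ∨ 1/2 = 1/2
a → b = 1 → 1/2 = 1/2
(a → b) → c = 1/2 → 1/2 = 1/2
b ∨ b = 1/2 ∨ 1/2 = 1/2
a ∨ (b ∨ b) = 1 ∨ 1/2 = 1
((a → b) → c) → (a ∨ (b ∨ b)) = 1/2 → 1 = 1
((a ↔ c) ∨ (b ↔ b)) ↔ (((a → b) → c) → (a ∨ (b ∨ b))) = 1/2 ↔ 1 = 1/2
(~(a ↔ a) → ~(a ↔ b)) → (((a ↔ c) ∨ (b ↔ b)) ↔ (((a → b) → c) → (a ∨ (b ∨ b)))) = 1 → 1/2 = 1/2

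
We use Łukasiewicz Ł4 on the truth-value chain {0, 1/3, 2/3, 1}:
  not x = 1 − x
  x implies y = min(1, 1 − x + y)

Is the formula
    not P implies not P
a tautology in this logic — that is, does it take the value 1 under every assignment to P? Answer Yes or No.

Yes

P = 0 ↦ 1
P = 1/3 ↦ 1
P = 2/3 ↦ 1
P = 1 ↦ 1
Every assignment gives a value ≥ 1.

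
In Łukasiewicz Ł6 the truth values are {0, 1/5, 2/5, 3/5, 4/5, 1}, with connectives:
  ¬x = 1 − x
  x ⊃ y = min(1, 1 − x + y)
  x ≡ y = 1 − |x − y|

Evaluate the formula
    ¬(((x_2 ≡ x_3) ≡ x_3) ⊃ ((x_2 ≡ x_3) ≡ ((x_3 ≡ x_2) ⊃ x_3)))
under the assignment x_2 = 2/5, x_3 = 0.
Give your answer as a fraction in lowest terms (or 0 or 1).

x_2 ≡ x_3 = 2/5 ≡ 0 = 3/5
(x_2 ≡ x_3) ≡ x_3 = 3/5 ≡ 0 = 2/5
x_2 ≡ x_3 = 2/5 ≡ 0 = 3/5
x_3 ≡ x_2 = 0 ≡ 2/5 = 3/5
(x_3 ≡ x_2) ⊃ x_3 = 3/5 ⊃ 0 = 2/5
(x_2 ≡ x_3) ≡ ((x_3 ≡ x_2) ⊃ x_3) = 3/5 ≡ 2/5 = 4/5
((x_2 ≡ x_3) ≡ x_3) ⊃ ((x_2 ≡ x_3) ≡ ((x_3 ≡ x_2) ⊃ x_3)) = 2/5 ⊃ 4/5 = 1
¬(((x_2 ≡ x_3) ≡ x_3) ⊃ ((x_2 ≡ x_3) ≡ ((x_3 ≡ x_2) ⊃ x_3))) = ¬1 = 0

0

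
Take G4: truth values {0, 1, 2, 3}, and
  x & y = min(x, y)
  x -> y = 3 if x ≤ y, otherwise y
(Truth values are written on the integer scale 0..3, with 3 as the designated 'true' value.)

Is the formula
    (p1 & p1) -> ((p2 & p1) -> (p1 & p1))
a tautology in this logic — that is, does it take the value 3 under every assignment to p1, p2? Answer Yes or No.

Yes

p1 = 0, p2 = 0 ↦ 3
p1 = 0, p2 = 1 ↦ 3
p1 = 0, p2 = 2 ↦ 3
p1 = 0, p2 = 3 ↦ 3
p1 = 1, p2 = 0 ↦ 3
p1 = 1, p2 = 1 ↦ 3
p1 = 1, p2 = 2 ↦ 3
p1 = 1, p2 = 3 ↦ 3
p1 = 2, p2 = 0 ↦ 3
p1 = 2, p2 = 1 ↦ 3
p1 = 2, p2 = 2 ↦ 3
p1 = 2, p2 = 3 ↦ 3
p1 = 3, p2 = 0 ↦ 3
p1 = 3, p2 = 1 ↦ 3
p1 = 3, p2 = 2 ↦ 3
p1 = 3, p2 = 3 ↦ 3
Every assignment gives a value ≥ 3.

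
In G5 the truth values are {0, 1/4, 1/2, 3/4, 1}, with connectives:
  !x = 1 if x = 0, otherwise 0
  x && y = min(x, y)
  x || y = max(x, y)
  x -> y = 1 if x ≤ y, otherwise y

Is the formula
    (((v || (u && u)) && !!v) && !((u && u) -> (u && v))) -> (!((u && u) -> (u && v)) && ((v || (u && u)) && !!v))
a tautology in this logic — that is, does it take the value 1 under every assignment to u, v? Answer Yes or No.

At u = 1/4, v = 1/2, for instance:
u && u = 1/4 && 1/4 = 1/4
v || (u && u) = 1/2 || 1/4 = 1/2
!v = !1/2 = 0
!!v = !0 = 1
(v || (u && u)) && !!v = 1/2 && 1 = 1/2
u && u = 1/4 && 1/4 = 1/4
u && v = 1/4 && 1/2 = 1/4
(u && u) -> (u && v) = 1/4 -> 1/4 = 1
!((u && u) -> (u && v)) = !1 = 0
((v || (u && u)) && !!v) && !((u && u) -> (u && v)) = 1/2 && 0 = 0
!((u && u) -> (u && v)) && ((v || (u && u)) && !!v) = 0 && 1/2 = 0
(((v || (u && u)) && !!v) && !((u && u) -> (u && v))) -> (!((u && u) -> (u && v)) && ((v || (u && u)) && !!v)) = 0 -> 0 = 1
and checking the remaining 24 assignments likewise gives ≥ 1 in every case.

Yes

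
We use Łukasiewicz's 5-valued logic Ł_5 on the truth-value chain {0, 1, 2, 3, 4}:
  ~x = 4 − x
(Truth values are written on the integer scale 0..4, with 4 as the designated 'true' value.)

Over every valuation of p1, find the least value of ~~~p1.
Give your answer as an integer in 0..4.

Take p1 = 4:
~p1 = ~4 = 0
~~p1 = ~0 = 4
~~~p1 = ~4 = 0
No assignment yields a value below 0, so this is the minimum.

0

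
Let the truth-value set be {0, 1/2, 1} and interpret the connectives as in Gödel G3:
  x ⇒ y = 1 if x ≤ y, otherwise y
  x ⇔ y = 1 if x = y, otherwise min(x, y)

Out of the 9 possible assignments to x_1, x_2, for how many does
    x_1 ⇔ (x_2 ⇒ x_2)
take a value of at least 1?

x_1 = 0, x_2 = 0 ↦ 0  <
x_1 = 0, x_2 = 1/2 ↦ 0  <
x_1 = 0, x_2 = 1 ↦ 0  <
x_1 = 1/2, x_2 = 0 ↦ 1/2  <
x_1 = 1/2, x_2 = 1/2 ↦ 1/2  <
x_1 = 1/2, x_2 = 1 ↦ 1/2  <
x_1 = 1, x_2 = 0 ↦ 1  ≥
x_1 = 1, x_2 = 1/2 ↦ 1  ≥
x_1 = 1, x_2 = 1 ↦ 1  ≥
So 3 of the 9 assignments meet the threshold.

3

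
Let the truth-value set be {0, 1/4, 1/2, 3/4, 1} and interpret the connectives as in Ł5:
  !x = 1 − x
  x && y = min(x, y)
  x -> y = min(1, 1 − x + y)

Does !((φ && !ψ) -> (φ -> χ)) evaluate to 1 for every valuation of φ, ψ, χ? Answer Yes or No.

No

Counterexample: take φ = 0, ψ = 0, χ = 0.
!ψ = !0 = 1
φ && !ψ = 0 && 1 = 0
φ -> χ = 0 -> 0 = 1
(φ && !ψ) -> (φ -> χ) = 0 -> 1 = 1
!((φ && !ψ) -> (φ -> χ)) = !1 = 0
This gives 0 ≠ 1.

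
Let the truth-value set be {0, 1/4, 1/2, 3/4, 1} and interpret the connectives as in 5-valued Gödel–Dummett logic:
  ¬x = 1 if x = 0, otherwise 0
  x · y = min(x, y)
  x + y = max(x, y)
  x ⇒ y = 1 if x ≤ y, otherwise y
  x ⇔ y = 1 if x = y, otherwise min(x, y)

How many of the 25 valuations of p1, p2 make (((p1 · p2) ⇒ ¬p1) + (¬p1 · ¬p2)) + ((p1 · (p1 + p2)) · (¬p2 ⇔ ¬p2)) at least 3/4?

17

value 1: 13 assignments (counts)
value 3/4: 4 assignments (counts)
value 1/2: 4 assignments
value 1/4: 4 assignments
So 17 of the 25 assignments meet the threshold.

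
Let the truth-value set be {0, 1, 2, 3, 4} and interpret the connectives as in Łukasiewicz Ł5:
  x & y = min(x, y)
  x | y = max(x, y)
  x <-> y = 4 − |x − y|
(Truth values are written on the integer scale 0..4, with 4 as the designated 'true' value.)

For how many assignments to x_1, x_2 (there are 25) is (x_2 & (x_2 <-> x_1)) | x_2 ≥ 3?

value 4: 5 assignments (counts)
value 3: 5 assignments (counts)
value 2: 5 assignments
value 1: 5 assignments
value 0: 5 assignments
So 10 of the 25 assignments meet the threshold.

10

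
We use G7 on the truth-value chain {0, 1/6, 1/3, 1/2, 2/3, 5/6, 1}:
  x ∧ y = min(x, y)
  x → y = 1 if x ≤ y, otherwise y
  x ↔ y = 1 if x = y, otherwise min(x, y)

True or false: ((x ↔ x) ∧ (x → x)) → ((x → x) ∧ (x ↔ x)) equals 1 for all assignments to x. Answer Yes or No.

Yes

x = 0 ↦ 1
x = 1/6 ↦ 1
x = 1/3 ↦ 1
x = 1/2 ↦ 1
x = 2/3 ↦ 1
x = 5/6 ↦ 1
x = 1 ↦ 1
Every assignment gives a value ≥ 1.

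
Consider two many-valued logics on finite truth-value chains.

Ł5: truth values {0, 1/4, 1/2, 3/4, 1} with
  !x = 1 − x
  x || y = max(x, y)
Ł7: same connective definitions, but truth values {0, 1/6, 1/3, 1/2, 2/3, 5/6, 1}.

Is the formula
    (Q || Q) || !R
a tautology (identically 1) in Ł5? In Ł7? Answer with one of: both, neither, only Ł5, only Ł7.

In Ł5: at Q = 0, R = 1/4 the value is 3/4 — not a tautology.
In Ł7: at Q = 0, R = 1/6 the value is 5/6 — not a tautology.

neither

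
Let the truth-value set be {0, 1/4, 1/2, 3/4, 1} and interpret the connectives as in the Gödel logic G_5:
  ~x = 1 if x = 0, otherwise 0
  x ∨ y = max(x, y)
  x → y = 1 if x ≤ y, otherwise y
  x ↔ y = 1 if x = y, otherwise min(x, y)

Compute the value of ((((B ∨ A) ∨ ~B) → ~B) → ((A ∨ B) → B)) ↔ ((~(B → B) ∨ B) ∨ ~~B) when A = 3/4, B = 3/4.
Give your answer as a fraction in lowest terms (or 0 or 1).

B ∨ A = 3/4 ∨ 3/4 = 3/4
~B = ~3/4 = 0
(B ∨ A) ∨ ~B = 3/4 ∨ 0 = 3/4
~B = ~3/4 = 0
((B ∨ A) ∨ ~B) → ~B = 3/4 → 0 = 0
A ∨ B = 3/4 ∨ 3/4 = 3/4
(A ∨ B) → B = 3/4 → 3/4 = 1
(((B ∨ A) ∨ ~B) → ~B) → ((A ∨ B) → B) = 0 → 1 = 1
B → B = 3/4 → 3/4 = 1
~(B → B) = ~1 = 0
~(B → B) ∨ B = 0 ∨ 3/4 = 3/4
~B = ~3/4 = 0
~~B = ~0 = 1
(~(B → B) ∨ B) ∨ ~~B = 3/4 ∨ 1 = 1
((((B ∨ A) ∨ ~B) → ~B) → ((A ∨ B) → B)) ↔ ((~(B → B) ∨ B) ∨ ~~B) = 1 ↔ 1 = 1

1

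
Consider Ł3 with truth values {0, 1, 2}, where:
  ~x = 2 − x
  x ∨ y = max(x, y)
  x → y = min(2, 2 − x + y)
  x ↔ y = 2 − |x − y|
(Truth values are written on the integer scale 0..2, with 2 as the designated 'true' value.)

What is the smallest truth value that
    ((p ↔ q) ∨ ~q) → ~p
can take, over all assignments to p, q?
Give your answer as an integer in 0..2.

Take p = 2, q = 0:
p ↔ q = 2 ↔ 0 = 0
~q = ~0 = 2
(p ↔ q) ∨ ~q = 0 ∨ 2 = 2
~p = ~2 = 0
((p ↔ q) ∨ ~q) → ~p = 2 → 0 = 0
No assignment yields a value below 0, so this is the minimum.

0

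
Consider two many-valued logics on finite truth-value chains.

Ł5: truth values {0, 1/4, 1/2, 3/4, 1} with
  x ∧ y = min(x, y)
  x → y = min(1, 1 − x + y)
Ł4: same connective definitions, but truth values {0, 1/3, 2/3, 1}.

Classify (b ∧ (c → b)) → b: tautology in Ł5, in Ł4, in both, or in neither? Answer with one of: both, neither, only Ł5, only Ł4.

In Ł5: every assignment gives 1 — tautology.
In Ł4: every assignment gives 1 — tautology.

both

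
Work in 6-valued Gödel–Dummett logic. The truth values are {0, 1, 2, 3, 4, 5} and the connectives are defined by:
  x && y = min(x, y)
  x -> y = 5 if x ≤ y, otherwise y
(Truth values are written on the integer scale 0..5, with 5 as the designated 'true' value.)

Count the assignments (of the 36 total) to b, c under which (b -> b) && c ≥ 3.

18

value 5: 6 assignments (counts)
value 4: 6 assignments (counts)
value 3: 6 assignments (counts)
value 2: 6 assignments
value 1: 6 assignments
value 0: 6 assignments
So 18 of the 36 assignments meet the threshold.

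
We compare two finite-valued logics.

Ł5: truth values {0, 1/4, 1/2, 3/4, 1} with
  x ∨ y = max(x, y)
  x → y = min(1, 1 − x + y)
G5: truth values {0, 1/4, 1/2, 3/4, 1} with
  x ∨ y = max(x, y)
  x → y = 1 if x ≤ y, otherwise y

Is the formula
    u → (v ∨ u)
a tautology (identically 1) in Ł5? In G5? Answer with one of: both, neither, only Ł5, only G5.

In Ł5: every assignment gives 1 — tautology.
In G5: every assignment gives 1 — tautology.

both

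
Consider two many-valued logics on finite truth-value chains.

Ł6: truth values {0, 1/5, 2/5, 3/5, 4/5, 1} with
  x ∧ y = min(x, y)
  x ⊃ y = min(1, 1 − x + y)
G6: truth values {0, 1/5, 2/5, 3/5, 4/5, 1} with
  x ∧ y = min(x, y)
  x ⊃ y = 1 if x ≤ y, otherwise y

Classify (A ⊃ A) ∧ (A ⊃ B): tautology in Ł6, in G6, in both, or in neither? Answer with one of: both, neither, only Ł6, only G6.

In Ł6: at A = 1/5, B = 0 the value is 4/5 — not a tautology.
In G6: at A = 1/5, B = 0 the value is 0 — not a tautology.

neither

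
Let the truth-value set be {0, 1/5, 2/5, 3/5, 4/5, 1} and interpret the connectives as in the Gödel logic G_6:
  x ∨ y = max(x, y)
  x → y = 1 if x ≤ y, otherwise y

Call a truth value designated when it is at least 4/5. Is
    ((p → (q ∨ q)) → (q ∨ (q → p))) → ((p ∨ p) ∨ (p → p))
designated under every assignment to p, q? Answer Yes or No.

Yes

At p = 3/5, q = 3/5, for instance:
q ∨ q = 3/5 ∨ 3/5 = 3/5
p → (q ∨ q) = 3/5 → 3/5 = 1
q → p = 3/5 → 3/5 = 1
q ∨ (q → p) = 3/5 ∨ 1 = 1
(p → (q ∨ q)) → (q ∨ (q → p)) = 1 → 1 = 1
p ∨ p = 3/5 ∨ 3/5 = 3/5
p → p = 3/5 → 3/5 = 1
(p ∨ p) ∨ (p → p) = 3/5 ∨ 1 = 1
((p → (q ∨ q)) → (q ∨ (q → p))) → ((p ∨ p) ∨ (p → p)) = 1 → 1 = 1
and checking the remaining 35 assignments likewise gives ≥ 4/5 in every case.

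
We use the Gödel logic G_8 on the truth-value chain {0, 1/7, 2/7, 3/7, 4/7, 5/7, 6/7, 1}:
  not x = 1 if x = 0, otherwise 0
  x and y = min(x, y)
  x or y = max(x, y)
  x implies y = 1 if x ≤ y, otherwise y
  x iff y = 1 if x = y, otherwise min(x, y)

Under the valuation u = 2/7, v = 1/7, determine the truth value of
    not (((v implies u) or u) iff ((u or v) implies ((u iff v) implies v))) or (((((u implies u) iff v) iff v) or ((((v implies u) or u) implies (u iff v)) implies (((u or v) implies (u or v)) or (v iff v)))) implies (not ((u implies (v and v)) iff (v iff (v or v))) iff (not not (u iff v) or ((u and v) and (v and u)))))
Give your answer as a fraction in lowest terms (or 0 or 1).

0

v implies u = 1/7 implies 2/7 = 1
(v implies u) or u = 1 or 2/7 = 1
u or v = 2/7 or 1/7 = 2/7
u iff v = 2/7 iff 1/7 = 1/7
(u iff v) implies v = 1/7 implies 1/7 = 1
(u or v) implies ((u iff v) implies v) = 2/7 implies 1 = 1
((v implies u) or u) iff ((u or v) implies ((u iff v) implies v)) = 1 iff 1 = 1
not (((v implies u) or u) iff ((u or v) implies ((u iff v) implies v))) = not 1 = 0
u implies u = 2/7 implies 2/7 = 1
(u implies u) iff v = 1 iff 1/7 = 1/7
((u implies u) iff v) iff v = 1/7 iff 1/7 = 1
v implies u = 1/7 implies 2/7 = 1
(v implies u) or u = 1 or 2/7 = 1
u iff v = 2/7 iff 1/7 = 1/7
((v implies u) or u) implies (u iff v) = 1 implies 1/7 = 1/7
u or v = 2/7 or 1/7 = 2/7
u or v = 2/7 or 1/7 = 2/7
(u or v) implies (u or v) = 2/7 implies 2/7 = 1
v iff v = 1/7 iff 1/7 = 1
((u or v) implies (u or v)) or (v iff v) = 1 or 1 = 1
(((v implies u) or u) implies (u iff v)) implies (((u or v) implies (u or v)) or (v iff v)) = 1/7 implies 1 = 1
(((u implies u) iff v) iff v) or ((((v implies u) or u) implies (u iff v)) implies (((u or v) implies (u or v)) or (v iff v))) = 1 or 1 = 1
v and v = 1/7 and 1/7 = 1/7
u implies (v and v) = 2/7 implies 1/7 = 1/7
v or v = 1/7 or 1/7 = 1/7
v iff (v or v) = 1/7 iff 1/7 = 1
(u implies (v and v)) iff (v iff (v or v)) = 1/7 iff 1 = 1/7
not ((u implies (v and v)) iff (v iff (v or v))) = not 1/7 = 0
u iff v = 2/7 iff 1/7 = 1/7
not (u iff v) = not 1/7 = 0
not not (u iff v) = not 0 = 1
u and v = 2/7 and 1/7 = 1/7
v and u = 1/7 and 2/7 = 1/7
(u and v) and (v and u) = 1/7 and 1/7 = 1/7
not not (u iff v) or ((u and v) and (v and u)) = 1 or 1/7 = 1
not ((u implies (v and v)) iff (v iff (v or v))) iff (not not (u iff v) or ((u and v) and (v and u))) = 0 iff 1 = 0
((((u implies u) iff v) iff v) or ((((v implies u) or u) implies (u iff v)) implies (((u or v) implies (u or v)) or (v iff v)))) implies (not ((u implies (v and v)) iff (v iff (v or v))) iff (not not (u iff v) or ((u and v) and (v and u)))) = 1 implies 0 = 0
not (((v implies u) or u) iff ((u or v) implies ((u iff v) implies v))) or (((((u implies u) iff v) iff v) or ((((v implies u) or u) implies (u iff v)) implies (((u or v) implies (u or v)) or (v iff v)))) implies (not ((u implies (v and v)) iff (v iff (v or v))) iff (not not (u iff v) or ((u and v) and (v and u))))) = 0 or 0 = 0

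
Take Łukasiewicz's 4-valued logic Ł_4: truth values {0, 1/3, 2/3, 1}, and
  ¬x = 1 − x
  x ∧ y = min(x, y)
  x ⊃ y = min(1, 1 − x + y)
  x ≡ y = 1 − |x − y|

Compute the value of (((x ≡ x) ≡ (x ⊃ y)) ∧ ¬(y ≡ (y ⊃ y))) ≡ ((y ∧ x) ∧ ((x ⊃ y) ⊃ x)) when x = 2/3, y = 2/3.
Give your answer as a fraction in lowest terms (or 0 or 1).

x ≡ x = 2/3 ≡ 2/3 = 1
x ⊃ y = 2/3 ⊃ 2/3 = 1
(x ≡ x) ≡ (x ⊃ y) = 1 ≡ 1 = 1
y ⊃ y = 2/3 ⊃ 2/3 = 1
y ≡ (y ⊃ y) = 2/3 ≡ 1 = 2/3
¬(y ≡ (y ⊃ y)) = ¬2/3 = 1/3
((x ≡ x) ≡ (x ⊃ y)) ∧ ¬(y ≡ (y ⊃ y)) = 1 ∧ 1/3 = 1/3
y ∧ x = 2/3 ∧ 2/3 = 2/3
x ⊃ y = 2/3 ⊃ 2/3 = 1
(x ⊃ y) ⊃ x = 1 ⊃ 2/3 = 2/3
(y ∧ x) ∧ ((x ⊃ y) ⊃ x) = 2/3 ∧ 2/3 = 2/3
(((x ≡ x) ≡ (x ⊃ y)) ∧ ¬(y ≡ (y ⊃ y))) ≡ ((y ∧ x) ∧ ((x ⊃ y) ⊃ x)) = 1/3 ≡ 2/3 = 2/3

2/3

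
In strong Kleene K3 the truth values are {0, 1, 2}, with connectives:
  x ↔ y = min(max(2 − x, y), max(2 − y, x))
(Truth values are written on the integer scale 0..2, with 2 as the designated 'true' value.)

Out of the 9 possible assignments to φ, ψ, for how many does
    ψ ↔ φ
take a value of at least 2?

2

φ = 0, ψ = 0 ↦ 2  ≥
φ = 0, ψ = 1 ↦ 1  <
φ = 0, ψ = 2 ↦ 0  <
φ = 1, ψ = 0 ↦ 1  <
φ = 1, ψ = 1 ↦ 1  <
φ = 1, ψ = 2 ↦ 1  <
φ = 2, ψ = 0 ↦ 0  <
φ = 2, ψ = 1 ↦ 1  <
φ = 2, ψ = 2 ↦ 2  ≥
So 2 of the 9 assignments meet the threshold.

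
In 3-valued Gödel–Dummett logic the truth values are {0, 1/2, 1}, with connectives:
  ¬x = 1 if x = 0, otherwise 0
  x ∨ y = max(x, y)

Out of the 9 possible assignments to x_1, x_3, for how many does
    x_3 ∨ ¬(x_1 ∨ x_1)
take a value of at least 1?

5

x_1 = 0, x_3 = 0 ↦ 1  ≥
x_1 = 0, x_3 = 1/2 ↦ 1  ≥
x_1 = 0, x_3 = 1 ↦ 1  ≥
x_1 = 1/2, x_3 = 0 ↦ 0  <
x_1 = 1/2, x_3 = 1/2 ↦ 1/2  <
x_1 = 1/2, x_3 = 1 ↦ 1  ≥
x_1 = 1, x_3 = 0 ↦ 0  <
x_1 = 1, x_3 = 1/2 ↦ 1/2  <
x_1 = 1, x_3 = 1 ↦ 1  ≥
So 5 of the 9 assignments meet the threshold.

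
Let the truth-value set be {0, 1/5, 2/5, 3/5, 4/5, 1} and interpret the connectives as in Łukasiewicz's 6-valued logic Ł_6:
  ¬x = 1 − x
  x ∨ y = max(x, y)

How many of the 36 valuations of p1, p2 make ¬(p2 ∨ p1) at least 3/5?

9

value 1: 1 assignment (counts)
value 4/5: 3 assignments (counts)
value 3/5: 5 assignments (counts)
value 2/5: 7 assignments
value 1/5: 9 assignments
value 0: 11 assignments
So 9 of the 36 assignments meet the threshold.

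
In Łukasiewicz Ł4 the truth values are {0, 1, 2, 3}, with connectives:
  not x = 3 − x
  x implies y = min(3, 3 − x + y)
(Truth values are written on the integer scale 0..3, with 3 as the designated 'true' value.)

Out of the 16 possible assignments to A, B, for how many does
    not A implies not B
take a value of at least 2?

A = 0, B = 0 ↦ 3  ≥
A = 0, B = 1 ↦ 2  ≥
A = 0, B = 2 ↦ 1  <
A = 0, B = 3 ↦ 0  <
A = 1, B = 0 ↦ 3  ≥
A = 1, B = 1 ↦ 3  ≥
A = 1, B = 2 ↦ 2  ≥
A = 1, B = 3 ↦ 1  <
A = 2, B = 0 ↦ 3  ≥
A = 2, B = 1 ↦ 3  ≥
A = 2, B = 2 ↦ 3  ≥
A = 2, B = 3 ↦ 2  ≥
A = 3, B = 0 ↦ 3  ≥
A = 3, B = 1 ↦ 3  ≥
A = 3, B = 2 ↦ 3  ≥
A = 3, B = 3 ↦ 3  ≥
So 13 of the 16 assignments meet the threshold.

13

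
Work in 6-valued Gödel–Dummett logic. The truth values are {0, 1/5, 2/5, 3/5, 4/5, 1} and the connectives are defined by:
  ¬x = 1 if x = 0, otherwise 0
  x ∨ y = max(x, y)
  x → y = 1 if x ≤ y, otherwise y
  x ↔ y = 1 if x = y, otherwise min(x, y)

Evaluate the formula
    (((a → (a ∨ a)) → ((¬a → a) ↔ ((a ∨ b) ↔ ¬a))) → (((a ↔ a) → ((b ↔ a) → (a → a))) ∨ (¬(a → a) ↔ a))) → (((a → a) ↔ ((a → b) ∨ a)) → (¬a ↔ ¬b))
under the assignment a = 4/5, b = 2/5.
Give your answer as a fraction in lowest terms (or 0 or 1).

1

a ∨ a = 4/5 ∨ 4/5 = 4/5
a → (a ∨ a) = 4/5 → 4/5 = 1
¬a = ¬4/5 = 0
¬a → a = 0 → 4/5 = 1
a ∨ b = 4/5 ∨ 2/5 = 4/5
¬a = ¬4/5 = 0
(a ∨ b) ↔ ¬a = 4/5 ↔ 0 = 0
(¬a → a) ↔ ((a ∨ b) ↔ ¬a) = 1 ↔ 0 = 0
(a → (a ∨ a)) → ((¬a → a) ↔ ((a ∨ b) ↔ ¬a)) = 1 → 0 = 0
a ↔ a = 4/5 ↔ 4/5 = 1
b ↔ a = 2/5 ↔ 4/5 = 2/5
a → a = 4/5 → 4/5 = 1
(b ↔ a) → (a → a) = 2/5 → 1 = 1
(a ↔ a) → ((b ↔ a) → (a → a)) = 1 → 1 = 1
a → a = 4/5 → 4/5 = 1
¬(a → a) = ¬1 = 0
¬(a → a) ↔ a = 0 ↔ 4/5 = 0
((a ↔ a) → ((b ↔ a) → (a → a))) ∨ (¬(a → a) ↔ a) = 1 ∨ 0 = 1
((a → (a ∨ a)) → ((¬a → a) ↔ ((a ∨ b) ↔ ¬a))) → (((a ↔ a) → ((b ↔ a) → (a → a))) ∨ (¬(a → a) ↔ a)) = 0 → 1 = 1
a → a = 4/5 → 4/5 = 1
a → b = 4/5 → 2/5 = 2/5
(a → b) ∨ a = 2/5 ∨ 4/5 = 4/5
(a → a) ↔ ((a → b) ∨ a) = 1 ↔ 4/5 = 4/5
¬a = ¬4/5 = 0
¬b = ¬2/5 = 0
¬a ↔ ¬b = 0 ↔ 0 = 1
((a → a) ↔ ((a → b) ∨ a)) → (¬a ↔ ¬b) = 4/5 → 1 = 1
(((a → (a ∨ a)) → ((¬a → a) ↔ ((a ∨ b) ↔ ¬a))) → (((a ↔ a) → ((b ↔ a) → (a → a))) ∨ (¬(a → a) ↔ a))) → (((a → a) ↔ ((a → b) ∨ a)) → (¬a ↔ ¬b)) = 1 → 1 = 1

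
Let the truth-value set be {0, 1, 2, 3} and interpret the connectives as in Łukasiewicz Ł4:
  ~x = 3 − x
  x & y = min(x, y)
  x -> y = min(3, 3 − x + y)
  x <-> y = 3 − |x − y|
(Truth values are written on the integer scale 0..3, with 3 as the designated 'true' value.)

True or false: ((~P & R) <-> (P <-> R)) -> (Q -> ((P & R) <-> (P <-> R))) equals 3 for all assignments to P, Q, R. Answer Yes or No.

Counterexample: take P = 0, Q = 3, R = 1.
~P = ~0 = 3
~P & R = 3 & 1 = 1
P <-> R = 0 <-> 1 = 2
(~P & R) <-> (P <-> R) = 1 <-> 2 = 2
P & R = 0 & 1 = 0
P <-> R = 0 <-> 1 = 2
(P & R) <-> (P <-> R) = 0 <-> 2 = 1
Q -> ((P & R) <-> (P <-> R)) = 3 -> 1 = 1
((~P & R) <-> (P <-> R)) -> (Q -> ((P & R) <-> (P <-> R))) = 2 -> 1 = 2
This gives 2 ≠ 3.

No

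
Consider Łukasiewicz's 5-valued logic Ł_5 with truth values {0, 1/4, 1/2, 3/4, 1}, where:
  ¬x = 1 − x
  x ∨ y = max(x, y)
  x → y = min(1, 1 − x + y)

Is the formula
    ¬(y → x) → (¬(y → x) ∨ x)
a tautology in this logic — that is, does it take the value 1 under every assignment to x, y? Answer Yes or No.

Yes

At x = 1/4, y = 0, for instance:
y → x = 0 → 1/4 = 1
¬(y → x) = ¬1 = 0
¬(y → x) ∨ x = 0 ∨ 1/4 = 1/4
¬(y → x) → (¬(y → x) ∨ x) = 0 → 1/4 = 1
and checking the remaining 24 assignments likewise gives ≥ 1 in every case.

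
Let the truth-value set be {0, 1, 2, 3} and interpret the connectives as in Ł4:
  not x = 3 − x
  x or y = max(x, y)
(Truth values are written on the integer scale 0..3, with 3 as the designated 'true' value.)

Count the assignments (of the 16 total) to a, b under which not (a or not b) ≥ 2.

4

a = 0, b = 0 ↦ 0  <
a = 0, b = 1 ↦ 1  <
a = 0, b = 2 ↦ 2  ≥
a = 0, b = 3 ↦ 3  ≥
a = 1, b = 0 ↦ 0  <
a = 1, b = 1 ↦ 1  <
a = 1, b = 2 ↦ 2  ≥
a = 1, b = 3 ↦ 2  ≥
a = 2, b = 0 ↦ 0  <
a = 2, b = 1 ↦ 1  <
a = 2, b = 2 ↦ 1  <
a = 2, b = 3 ↦ 1  <
a = 3, b = 0 ↦ 0  <
a = 3, b = 1 ↦ 0  <
a = 3, b = 2 ↦ 0  <
a = 3, b = 3 ↦ 0  <
So 4 of the 16 assignments meet the threshold.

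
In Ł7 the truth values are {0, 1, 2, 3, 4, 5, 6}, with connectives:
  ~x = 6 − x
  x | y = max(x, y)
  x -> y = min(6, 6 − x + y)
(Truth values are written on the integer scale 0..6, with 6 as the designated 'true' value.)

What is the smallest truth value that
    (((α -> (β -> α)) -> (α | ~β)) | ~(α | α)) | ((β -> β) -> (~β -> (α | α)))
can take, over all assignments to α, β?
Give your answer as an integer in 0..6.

Take α = 2, β = 2:
β -> α = 2 -> 2 = 6
α -> (β -> α) = 2 -> 6 = 6
~β = ~2 = 4
α | ~β = 2 | 4 = 4
(α -> (β -> α)) -> (α | ~β) = 6 -> 4 = 4
α | α = 2 | 2 = 2
~(α | α) = ~2 = 4
((α -> (β -> α)) -> (α | ~β)) | ~(α | α) = 4 | 4 = 4
β -> β = 2 -> 2 = 6
~β = ~2 = 4
α | α = 2 | 2 = 2
~β -> (α | α) = 4 -> 2 = 4
(β -> β) -> (~β -> (α | α)) = 6 -> 4 = 4
(((α -> (β -> α)) -> (α | ~β)) | ~(α | α)) | ((β -> β) -> (~β -> (α | α))) = 4 | 4 = 4
No assignment yields a value below 4, so this is the minimum.

4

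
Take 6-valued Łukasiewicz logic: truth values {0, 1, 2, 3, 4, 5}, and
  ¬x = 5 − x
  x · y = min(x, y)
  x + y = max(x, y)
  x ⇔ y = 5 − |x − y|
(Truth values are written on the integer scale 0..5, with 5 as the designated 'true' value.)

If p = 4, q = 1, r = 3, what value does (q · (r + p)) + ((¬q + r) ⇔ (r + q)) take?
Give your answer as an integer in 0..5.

r + p = 3 + 4 = 4
q · (r + p) = 1 · 4 = 1
¬q = ¬1 = 4
¬q + r = 4 + 3 = 4
r + q = 3 + 1 = 3
(¬q + r) ⇔ (r + q) = 4 ⇔ 3 = 4
(q · (r + p)) + ((¬q + r) ⇔ (r + q)) = 1 + 4 = 4

4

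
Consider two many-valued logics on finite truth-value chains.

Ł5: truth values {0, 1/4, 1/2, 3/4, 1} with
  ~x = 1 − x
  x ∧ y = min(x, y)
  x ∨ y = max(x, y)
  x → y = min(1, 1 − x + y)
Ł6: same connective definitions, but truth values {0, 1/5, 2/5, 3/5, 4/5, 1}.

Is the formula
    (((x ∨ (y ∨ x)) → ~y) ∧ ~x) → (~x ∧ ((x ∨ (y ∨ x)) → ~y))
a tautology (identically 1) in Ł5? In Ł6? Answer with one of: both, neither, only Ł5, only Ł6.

In Ł5: every assignment gives 1 — tautology.
In Ł6: every assignment gives 1 — tautology.

both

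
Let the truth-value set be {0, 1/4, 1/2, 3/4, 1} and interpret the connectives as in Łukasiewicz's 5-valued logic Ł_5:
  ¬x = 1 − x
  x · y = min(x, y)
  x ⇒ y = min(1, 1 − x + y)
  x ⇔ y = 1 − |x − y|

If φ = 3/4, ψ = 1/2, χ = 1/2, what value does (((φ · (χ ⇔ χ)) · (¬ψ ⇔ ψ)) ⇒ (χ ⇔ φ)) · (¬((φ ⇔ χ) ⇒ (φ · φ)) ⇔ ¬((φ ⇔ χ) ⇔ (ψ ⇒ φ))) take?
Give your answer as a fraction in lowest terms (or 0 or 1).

3/4

χ ⇔ χ = 1/2 ⇔ 1/2 = 1
φ · (χ ⇔ χ) = 3/4 · 1 = 3/4
¬ψ = ¬1/2 = 1/2
¬ψ ⇔ ψ = 1/2 ⇔ 1/2 = 1
(φ · (χ ⇔ χ)) · (¬ψ ⇔ ψ) = 3/4 · 1 = 3/4
χ ⇔ φ = 1/2 ⇔ 3/4 = 3/4
((φ · (χ ⇔ χ)) · (¬ψ ⇔ ψ)) ⇒ (χ ⇔ φ) = 3/4 ⇒ 3/4 = 1
φ ⇔ χ = 3/4 ⇔ 1/2 = 3/4
φ · φ = 3/4 · 3/4 = 3/4
(φ ⇔ χ) ⇒ (φ · φ) = 3/4 ⇒ 3/4 = 1
¬((φ ⇔ χ) ⇒ (φ · φ)) = ¬1 = 0
φ ⇔ χ = 3/4 ⇔ 1/2 = 3/4
ψ ⇒ φ = 1/2 ⇒ 3/4 = 1
(φ ⇔ χ) ⇔ (ψ ⇒ φ) = 3/4 ⇔ 1 = 3/4
¬((φ ⇔ χ) ⇔ (ψ ⇒ φ)) = ¬3/4 = 1/4
¬((φ ⇔ χ) ⇒ (φ · φ)) ⇔ ¬((φ ⇔ χ) ⇔ (ψ ⇒ φ)) = 0 ⇔ 1/4 = 3/4
(((φ · (χ ⇔ χ)) · (¬ψ ⇔ ψ)) ⇒ (χ ⇔ φ)) · (¬((φ ⇔ χ) ⇒ (φ · φ)) ⇔ ¬((φ ⇔ χ) ⇔ (ψ ⇒ φ))) = 1 · 3/4 = 3/4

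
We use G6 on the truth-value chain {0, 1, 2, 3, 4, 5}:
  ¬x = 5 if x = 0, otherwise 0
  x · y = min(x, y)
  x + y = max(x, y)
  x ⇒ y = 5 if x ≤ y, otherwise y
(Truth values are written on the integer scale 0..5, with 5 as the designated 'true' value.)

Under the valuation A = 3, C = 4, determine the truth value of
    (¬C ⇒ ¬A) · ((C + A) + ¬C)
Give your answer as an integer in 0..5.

4

¬C = ¬4 = 0
¬A = ¬3 = 0
¬C ⇒ ¬A = 0 ⇒ 0 = 5
C + A = 4 + 3 = 4
¬C = ¬4 = 0
(C + A) + ¬C = 4 + 0 = 4
(¬C ⇒ ¬A) · ((C + A) + ¬C) = 5 · 4 = 4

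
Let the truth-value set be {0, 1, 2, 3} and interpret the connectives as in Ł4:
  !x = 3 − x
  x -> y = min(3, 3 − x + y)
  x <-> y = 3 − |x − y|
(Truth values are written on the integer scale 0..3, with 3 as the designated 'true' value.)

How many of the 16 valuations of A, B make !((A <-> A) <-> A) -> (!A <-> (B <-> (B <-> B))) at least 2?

A = 0, B = 0 ↦ 0  <
A = 0, B = 1 ↦ 1  <
A = 0, B = 2 ↦ 2  ≥
A = 0, B = 3 ↦ 3  ≥
A = 1, B = 0 ↦ 2  ≥
A = 1, B = 1 ↦ 3  ≥
A = 1, B = 2 ↦ 3  ≥
A = 1, B = 3 ↦ 3  ≥
A = 2, B = 0 ↦ 3  ≥
A = 2, B = 1 ↦ 3  ≥
A = 2, B = 2 ↦ 3  ≥
A = 2, B = 3 ↦ 3  ≥
A = 3, B = 0 ↦ 3  ≥
A = 3, B = 1 ↦ 3  ≥
A = 3, B = 2 ↦ 3  ≥
A = 3, B = 3 ↦ 3  ≥
So 14 of the 16 assignments meet the threshold.

14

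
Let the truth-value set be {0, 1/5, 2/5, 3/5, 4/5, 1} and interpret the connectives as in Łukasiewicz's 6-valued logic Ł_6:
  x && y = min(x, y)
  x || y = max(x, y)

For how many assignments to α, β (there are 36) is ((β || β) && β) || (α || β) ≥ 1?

11

value 1: 11 assignments (counts)
value 4/5: 9 assignments
value 3/5: 7 assignments
value 2/5: 5 assignments
value 1/5: 3 assignments
value 0: 1 assignment
So 11 of the 36 assignments meet the threshold.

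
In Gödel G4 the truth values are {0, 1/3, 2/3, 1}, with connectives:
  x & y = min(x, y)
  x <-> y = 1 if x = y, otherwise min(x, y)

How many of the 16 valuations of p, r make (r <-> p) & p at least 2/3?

p = 0, r = 0 ↦ 0  <
p = 0, r = 1/3 ↦ 0  <
p = 0, r = 2/3 ↦ 0  <
p = 0, r = 1 ↦ 0  <
p = 1/3, r = 0 ↦ 0  <
p = 1/3, r = 1/3 ↦ 1/3  <
p = 1/3, r = 2/3 ↦ 1/3  <
p = 1/3, r = 1 ↦ 1/3  <
p = 2/3, r = 0 ↦ 0  <
p = 2/3, r = 1/3 ↦ 1/3  <
p = 2/3, r = 2/3 ↦ 2/3  ≥
p = 2/3, r = 1 ↦ 2/3  ≥
p = 1, r = 0 ↦ 0  <
p = 1, r = 1/3 ↦ 1/3  <
p = 1, r = 2/3 ↦ 2/3  ≥
p = 1, r = 1 ↦ 1  ≥
So 4 of the 16 assignments meet the threshold.

4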